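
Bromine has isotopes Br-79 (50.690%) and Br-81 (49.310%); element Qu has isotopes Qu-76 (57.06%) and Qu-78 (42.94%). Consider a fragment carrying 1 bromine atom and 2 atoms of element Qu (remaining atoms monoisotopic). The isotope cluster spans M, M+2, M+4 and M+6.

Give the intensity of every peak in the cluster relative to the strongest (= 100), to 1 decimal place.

Bromine pattern (n=1): 0.5069 : 0.4931
Element Qu pattern (n=2): 0.32558436 : 0.49003128 : 0.18438436
Convolve the two distributions (both contribute in 2-u steps):
  M: 0.5069×0.32558436 = 0.165039
  M+2: 0.5069×0.49003128 + 0.4931×0.32558436 = 0.408943
  M+4: 0.5069×0.18438436 + 0.4931×0.49003128 = 0.335099
  M+6: 0.4931×0.18438436 = 0.090920
Scale to base peak (0.408943) = 100: 40.4 : 100.0 : 81.9 : 22.2

40.4 : 100.0 : 81.9 : 22.2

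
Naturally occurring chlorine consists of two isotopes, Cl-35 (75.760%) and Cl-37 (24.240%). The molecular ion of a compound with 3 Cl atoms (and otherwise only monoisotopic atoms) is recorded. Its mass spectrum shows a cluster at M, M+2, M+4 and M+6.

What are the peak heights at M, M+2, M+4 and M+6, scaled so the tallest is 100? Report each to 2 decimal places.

100.00 : 95.99 : 30.71 : 3.28

Each Cl atom is independently Cl-35 (p = 0.75760) or Cl-37 (q = 0.24240); the cluster is the binomial expansion (p + q)^3.
P(M) = 0.75760^3 = 0.434830
P(M+2) = 3 × 0.75760^2 × 0.24240^1 = 0.417382
P(M+4) = 3 × 0.75760^1 × 0.24240^2 = 0.133545
P(M+6) = 0.24240^3 = 0.014243
The M peak is largest (0.434830); scaling to 100 gives 100.00 : 95.99 : 30.71 : 3.28.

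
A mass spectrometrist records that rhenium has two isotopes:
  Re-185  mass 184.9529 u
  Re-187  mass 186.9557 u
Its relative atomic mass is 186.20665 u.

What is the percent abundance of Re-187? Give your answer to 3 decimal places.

62.600%

Writing the weighted mean with unknown fraction x of Re-185:
184.9529·x + 186.9557·(1 − x) = 186.20665
(184.9529 − 186.9557)·x = 186.20665 − 186.9557
x = -0.74905 / -2.0028 = 0.37400 → 37.400% Re-185, 62.600% Re-187.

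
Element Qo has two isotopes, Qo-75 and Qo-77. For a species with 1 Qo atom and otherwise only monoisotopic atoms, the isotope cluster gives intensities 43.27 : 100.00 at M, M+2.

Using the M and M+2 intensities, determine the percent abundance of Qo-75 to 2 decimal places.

30.20%

If p is the fraction of Qo that is Qo-75, then I(M+2)/I(M) = [C(1,1)·p^0·(1−p)] / p^1 = 1·(1−p)/p = 100.00/43.27 = 2.3111
(1−p)/p = 2.3111/1 = 2.3111  ⇒  p = 1/(1 + 2.3111) = 0.3020
Qo-75: 30.20%, Qo-77: 69.80%.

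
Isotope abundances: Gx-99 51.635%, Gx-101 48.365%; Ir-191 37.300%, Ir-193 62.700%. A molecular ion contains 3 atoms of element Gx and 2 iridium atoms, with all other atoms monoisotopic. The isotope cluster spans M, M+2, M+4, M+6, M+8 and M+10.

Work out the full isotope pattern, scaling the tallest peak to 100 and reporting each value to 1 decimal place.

5.7 : 35.0 : 84.6 : 100.0 : 57.9 : 13.2

Element Gx pattern (n=3): 0.13766785 : 0.3868484 : 0.36234963 : 0.11313411
Iridium pattern (n=2): 0.139129 : 0.467742 : 0.393129
Convolve the two distributions (both contribute in 2-u steps):
  M: 0.13766785×0.139129 = 0.019154
  M+2: 0.13766785×0.467742 + 0.3868484×0.139129 = 0.118215
  M+4: 0.13766785×0.393129 + 0.3868484×0.467742 + 0.36234963×0.139129 = 0.285480
  M+6: 0.3868484×0.393129 + 0.36234963×0.467742 + 0.11313411×0.139129 = 0.337308
  M+8: 0.36234963×0.393129 + 0.11313411×0.467742 = 0.195368
  M+10: 0.11313411×0.393129 = 0.044476
Scale to base peak (0.337308) = 100: 5.7 : 35.0 : 84.6 : 100.0 : 57.9 : 13.2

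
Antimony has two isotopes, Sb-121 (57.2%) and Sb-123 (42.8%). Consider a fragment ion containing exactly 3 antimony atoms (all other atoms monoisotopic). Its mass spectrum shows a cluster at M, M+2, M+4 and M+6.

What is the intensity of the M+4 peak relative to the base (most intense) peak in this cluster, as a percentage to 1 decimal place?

74.8%

Term probabilities: M 0.1871, M+2 0.4201, M+4 0.3143, M+6 0.0784. Base peak = M+2.
P(M+2) = C(3,1) × 0.572^2 × 0.428^1 = 3 × 0.327184 × 0.4280 = 0.420104 (base)
P(M+4) = C(3,2) × 0.572^1 × 0.428^2 = 3 × 0.5720 × 0.183184 = 0.314344
Relative intensity = 0.314344 / 0.420104 × 100 = 74.8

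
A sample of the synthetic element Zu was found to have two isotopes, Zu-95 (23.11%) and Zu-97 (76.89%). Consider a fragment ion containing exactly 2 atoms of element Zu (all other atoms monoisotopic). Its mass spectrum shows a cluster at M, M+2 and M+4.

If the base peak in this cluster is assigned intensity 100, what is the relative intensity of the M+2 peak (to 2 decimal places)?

60.11

Term probabilities: M 0.0534, M+2 0.3554, M+4 0.5912. Base peak = M+4.
P(M+4) = C(2,2) × 0.2311^0 × 0.7689^2 = 1 × 1.0000 × 0.59120721 = 0.591207 (base)
P(M+2) = C(2,1) × 0.2311^1 × 0.7689^1 = 2 × 0.2311 × 0.7689 = 0.355386
Relative intensity = 0.355386 / 0.591207 × 100 = 60.11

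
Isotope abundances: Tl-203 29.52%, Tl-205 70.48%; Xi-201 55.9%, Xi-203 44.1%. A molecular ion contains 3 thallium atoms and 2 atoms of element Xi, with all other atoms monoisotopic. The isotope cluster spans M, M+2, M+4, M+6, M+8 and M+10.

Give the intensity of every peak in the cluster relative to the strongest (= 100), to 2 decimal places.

Thallium pattern (n=3): 0.02572463 : 0.18425524 : 0.43991564 : 0.35010449
Element Xi pattern (n=2): 0.312481 : 0.493038 : 0.194481
Convolve the two distributions (both contribute in 2-u steps):
  M: 0.02572463×0.312481 = 0.008038
  M+2: 0.02572463×0.493038 + 0.18425524×0.312481 = 0.070259
  M+4: 0.02572463×0.194481 + 0.18425524×0.493038 + 0.43991564×0.312481 = 0.233313
  M+6: 0.18425524×0.194481 + 0.43991564×0.493038 + 0.35010449×0.312481 = 0.362130
  M+8: 0.43991564×0.194481 + 0.35010449×0.493038 = 0.258170
  M+10: 0.35010449×0.194481 = 0.068089
Scale to base peak (0.362130) = 100: 2.22 : 19.40 : 64.43 : 100.00 : 71.29 : 18.80

2.22 : 19.40 : 64.43 : 100.00 : 71.29 : 18.80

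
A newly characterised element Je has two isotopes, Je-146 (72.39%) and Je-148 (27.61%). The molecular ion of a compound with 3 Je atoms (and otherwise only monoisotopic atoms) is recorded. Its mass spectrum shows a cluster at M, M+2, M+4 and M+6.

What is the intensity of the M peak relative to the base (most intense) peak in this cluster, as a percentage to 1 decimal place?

(0.7239 + 0.2761)^3 gives M 0.3793, M+2 0.4341, M+4 0.1656, M+6 0.0210; the largest is M+2.
P(M+2) = C(3,1) × 0.7239^2 × 0.2761^1 = 3 × 0.52403121 × 0.2761 = 0.434055 (base)
P(M) = C(3,0) × 0.7239^3 × 0.2761^0 = 1 × 0.37934619 × 1.0000 = 0.379346
Relative intensity = 0.379346 / 0.434055 × 100 = 87.4

87.4%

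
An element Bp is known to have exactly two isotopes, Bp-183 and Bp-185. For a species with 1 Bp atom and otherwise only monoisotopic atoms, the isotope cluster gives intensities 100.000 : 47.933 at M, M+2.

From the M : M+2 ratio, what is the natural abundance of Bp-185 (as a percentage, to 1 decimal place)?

32.4%

Write p for the Bp-183 fraction. I(M+2)/I(M) = [C(1,1)·p^0·(1−p)] / p^1 = 1·(1−p)/p = 47.933/100.000 = 0.4793
(1−p)/p = 0.4793/1 = 0.4793  ⇒  p = 1/(1 + 0.4793) = 0.6760
Bp-183: 67.6%, Bp-185: 32.4%.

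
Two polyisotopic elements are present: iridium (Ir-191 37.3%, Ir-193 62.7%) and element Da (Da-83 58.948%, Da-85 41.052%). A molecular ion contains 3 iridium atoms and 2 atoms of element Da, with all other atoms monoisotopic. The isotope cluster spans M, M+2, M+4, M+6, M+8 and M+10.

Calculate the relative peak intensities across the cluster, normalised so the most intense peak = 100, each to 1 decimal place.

Iridium pattern (n=3): 0.05189512 : 0.26170165 : 0.43991135 : 0.24649188
Element Da pattern (n=2): 0.34748667 : 0.48398666 : 0.16852667
Convolve the two distributions (both contribute in 2-u steps):
  M: 0.05189512×0.34748667 = 0.018033
  M+2: 0.05189512×0.48398666 + 0.26170165×0.34748667 = 0.116054
  M+4: 0.05189512×0.16852667 + 0.26170165×0.48398666 + 0.43991135×0.34748667 = 0.288269
  M+6: 0.26170165×0.16852667 + 0.43991135×0.48398666 + 0.24649188×0.34748667 = 0.342668
  M+8: 0.43991135×0.16852667 + 0.24649188×0.48398666 = 0.193436
  M+10: 0.24649188×0.16852667 = 0.041540
Scale to base peak (0.342668) = 100: 5.3 : 33.9 : 84.1 : 100.0 : 56.4 : 12.1

5.3 : 33.9 : 84.1 : 100.0 : 56.4 : 12.1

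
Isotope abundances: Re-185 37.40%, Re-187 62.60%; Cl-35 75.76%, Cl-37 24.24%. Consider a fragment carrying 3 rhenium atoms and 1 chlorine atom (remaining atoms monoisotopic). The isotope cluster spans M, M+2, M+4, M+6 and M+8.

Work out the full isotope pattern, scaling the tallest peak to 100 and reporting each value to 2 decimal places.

9.99 : 53.35 : 100.00 : 73.70 : 14.99

Rhenium pattern (n=3): 0.05231362 : 0.26268713 : 0.43968487 : 0.24531438
Chlorine pattern (n=1): 0.7576 : 0.2424
Convolve the two distributions (both contribute in 2-u steps):
  M: 0.05231362×0.7576 = 0.039633
  M+2: 0.05231362×0.2424 + 0.26268713×0.7576 = 0.211693
  M+4: 0.26268713×0.2424 + 0.43968487×0.7576 = 0.396781
  M+6: 0.43968487×0.2424 + 0.24531438×0.7576 = 0.292430
  M+8: 0.24531438×0.2424 = 0.059464
Scale to base peak (0.396781) = 100: 9.99 : 53.35 : 100.00 : 73.70 : 14.99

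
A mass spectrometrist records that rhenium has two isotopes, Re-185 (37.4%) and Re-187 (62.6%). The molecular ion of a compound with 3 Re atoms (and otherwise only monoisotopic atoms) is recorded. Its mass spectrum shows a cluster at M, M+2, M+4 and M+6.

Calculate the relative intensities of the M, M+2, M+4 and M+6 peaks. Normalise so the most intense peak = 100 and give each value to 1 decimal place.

11.9 : 59.7 : 100.0 : 55.8

Each Re atom is independently Re-185 (p = 0.374) or Re-187 (q = 0.626); the cluster is the binomial expansion (p + q)^3.
P(M) = 0.374^3 = 0.052314
P(M+2) = 3 × 0.374^2 × 0.626^1 = 0.262687
P(M+4) = 3 × 0.374^1 × 0.626^2 = 0.439685
P(M+6) = 0.626^3 = 0.245314
The M+4 peak is largest (0.439685); scaling to 100 gives 11.9 : 59.7 : 100.0 : 55.8.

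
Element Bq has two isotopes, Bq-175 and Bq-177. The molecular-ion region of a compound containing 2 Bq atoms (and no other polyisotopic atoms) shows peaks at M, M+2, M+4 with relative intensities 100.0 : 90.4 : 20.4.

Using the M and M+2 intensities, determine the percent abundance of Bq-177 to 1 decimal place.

31.1%

Write p for the Bq-175 fraction. I(M+2)/I(M) = [C(2,1)·p^1·(1−p)] / p^2 = 2·(1−p)/p = 90.4/100.0 = 0.9040
(1−p)/p = 0.9040/2 = 0.4520  ⇒  p = 1/(1 + 0.4520) = 0.6887
Bq-175: 68.9%, Bq-177: 31.1%.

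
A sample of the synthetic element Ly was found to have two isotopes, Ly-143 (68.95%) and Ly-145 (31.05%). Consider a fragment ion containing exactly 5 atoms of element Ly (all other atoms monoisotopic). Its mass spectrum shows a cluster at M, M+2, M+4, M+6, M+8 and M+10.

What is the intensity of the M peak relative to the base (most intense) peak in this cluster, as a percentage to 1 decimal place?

Binomial terms of (0.6895 + 0.3105)^5: M 0.1558, M+2 0.3509, M+4 0.3160, M+6 0.1423, M+8 0.0320, M+10 0.0029 → M+2 is the base peak.
P(M+2) = C(5,1) × 0.6895^4 × 0.3105^1 = 5 × 0.22601491 × 0.3105 = 0.350888 (base)
P(M) = C(5,0) × 0.6895^5 × 0.3105^0 = 1 × 0.15583728 × 1.0000 = 0.155837
Relative intensity = 0.155837 / 0.350888 × 100 = 44.4

44.4%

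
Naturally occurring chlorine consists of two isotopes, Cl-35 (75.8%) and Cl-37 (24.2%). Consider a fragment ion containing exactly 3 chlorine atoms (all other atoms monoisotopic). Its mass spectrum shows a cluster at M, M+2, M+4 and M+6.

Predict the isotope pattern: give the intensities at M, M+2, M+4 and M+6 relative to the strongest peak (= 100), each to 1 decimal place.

Expanding (0.758 + 0.242)^3:
P(M) = 0.758^3 = 0.435520
P(M+2) = 3 × 0.758^2 × 0.242^1 = 0.417133
P(M+4) = 3 × 0.758^1 × 0.242^2 = 0.133175
P(M+6) = 0.242^3 = 0.014172
The M peak is largest (0.435520); scaling to 100 gives 100.0 : 95.8 : 30.6 : 3.3.

100.0 : 95.8 : 30.6 : 3.3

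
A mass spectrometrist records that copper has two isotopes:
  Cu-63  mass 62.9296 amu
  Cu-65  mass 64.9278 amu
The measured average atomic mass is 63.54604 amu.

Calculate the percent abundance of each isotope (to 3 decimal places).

Cu-63: 69.150%, Cu-65: 30.850%

With x = fraction of Cu-63 (so Cu-65 is 1 − x):
62.9296·x + 64.9278·(1 − x) = 63.54604
(62.9296 − 64.9278)·x = 63.54604 − 64.9278
x = -1.38176 / -1.9982 = 0.69150 → 69.150% Cu-63, 30.850% Cu-65.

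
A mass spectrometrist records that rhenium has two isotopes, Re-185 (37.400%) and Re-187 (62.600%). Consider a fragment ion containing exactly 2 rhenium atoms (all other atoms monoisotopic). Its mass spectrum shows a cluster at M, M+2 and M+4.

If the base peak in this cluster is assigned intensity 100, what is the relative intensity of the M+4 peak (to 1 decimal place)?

(0.37400 + 0.62600)^2 gives M 0.1399, M+2 0.4682, M+4 0.3919; the largest is M+2.
P(M+2) = C(2,1) × 0.37400^1 × 0.62600^1 = 2 × 0.3740 × 0.6260 = 0.468248 (base)
P(M+4) = C(2,2) × 0.37400^0 × 0.62600^2 = 1 × 1.0000 × 0.391876 = 0.391876
Relative intensity = 0.391876 / 0.468248 × 100 = 83.7

83.7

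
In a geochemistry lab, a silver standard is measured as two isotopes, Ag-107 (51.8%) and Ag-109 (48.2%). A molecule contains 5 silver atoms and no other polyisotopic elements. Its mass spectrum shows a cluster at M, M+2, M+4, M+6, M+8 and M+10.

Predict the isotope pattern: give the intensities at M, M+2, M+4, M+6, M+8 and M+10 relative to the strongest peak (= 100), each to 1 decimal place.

11.5 : 53.7 : 100.0 : 93.1 : 43.3 : 8.1

Expanding (0.518 + 0.482)^5:
P(M) = 0.518^5 = 0.037295
P(M+2) = 5 × 0.518^4 × 0.482^1 = 0.173515
P(M+4) = 10 × 0.518^3 × 0.482^2 = 0.322911
P(M+6) = 10 × 0.518^2 × 0.482^3 = 0.300470
P(M+8) = 5 × 0.518^1 × 0.482^4 = 0.139794
P(M+10) = 0.482^5 = 0.026016
The M+4 peak is largest (0.322911); scaling to 100 gives 11.5 : 53.7 : 100.0 : 93.1 : 43.3 : 8.1.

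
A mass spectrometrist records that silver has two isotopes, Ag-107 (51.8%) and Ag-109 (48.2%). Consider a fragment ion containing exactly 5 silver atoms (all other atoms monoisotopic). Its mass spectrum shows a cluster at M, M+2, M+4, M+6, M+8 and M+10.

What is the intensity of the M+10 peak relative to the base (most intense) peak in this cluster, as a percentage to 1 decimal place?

Binomial terms of (0.518 + 0.482)^5: M 0.0373, M+2 0.1735, M+4 0.3229, M+6 0.3005, M+8 0.1398, M+10 0.0260 → M+4 is the base peak.
P(M+4) = C(5,2) × 0.518^3 × 0.482^2 = 10 × 0.13899183 × 0.232324 = 0.322911 (base)
P(M+10) = C(5,5) × 0.518^0 × 0.482^5 = 1 × 1.0000 × 0.02601568 = 0.026016
Relative intensity = 0.026016 / 0.322911 × 100 = 8.1

8.1%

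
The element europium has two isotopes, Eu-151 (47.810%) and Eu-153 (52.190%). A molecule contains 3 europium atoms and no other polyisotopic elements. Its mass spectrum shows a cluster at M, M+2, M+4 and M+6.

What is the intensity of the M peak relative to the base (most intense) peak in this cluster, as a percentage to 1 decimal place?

Binomial terms of (0.47810 + 0.52190)^3: M 0.1093, M+2 0.3579, M+4 0.3907, M+6 0.1422 → M+4 is the base peak.
P(M+4) = C(3,2) × 0.47810^1 × 0.52190^2 = 3 × 0.4781 × 0.27237961 = 0.390674 (base)
P(M) = C(3,0) × 0.47810^3 × 0.52190^0 = 1 × 0.10928391 × 1.0000 = 0.109284
Relative intensity = 0.109284 / 0.390674 × 100 = 28.0

28.0%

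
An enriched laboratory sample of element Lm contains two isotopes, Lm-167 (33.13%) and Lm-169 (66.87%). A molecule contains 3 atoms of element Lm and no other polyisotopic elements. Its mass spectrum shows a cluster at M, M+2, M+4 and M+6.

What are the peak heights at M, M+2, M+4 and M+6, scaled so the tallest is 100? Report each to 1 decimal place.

8.2 : 49.5 : 100.0 : 67.3

Expanding (0.3313 + 0.6687)^3:
P(M) = 0.3313^3 = 0.036363
P(M+2) = 3 × 0.3313^2 × 0.6687^1 = 0.220189
P(M+4) = 3 × 0.3313^1 × 0.6687^2 = 0.444432
P(M+6) = 0.6687^3 = 0.299016
The M+4 peak is largest (0.444432); scaling to 100 gives 8.2 : 49.5 : 100.0 : 67.3.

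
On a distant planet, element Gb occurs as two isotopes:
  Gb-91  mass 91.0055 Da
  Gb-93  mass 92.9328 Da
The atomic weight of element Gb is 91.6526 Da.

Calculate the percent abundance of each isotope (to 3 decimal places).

With x = fraction of Gb-91 (so Gb-93 is 1 − x):
91.0055·x + 92.9328·(1 − x) = 91.6526
(91.0055 − 92.9328)·x = 91.6526 − 92.9328
x = -1.2802 / -1.9273 = 0.66425 → 66.425% Gb-91, 33.575% Gb-93.

Gb-91: 66.425%, Gb-93: 33.575%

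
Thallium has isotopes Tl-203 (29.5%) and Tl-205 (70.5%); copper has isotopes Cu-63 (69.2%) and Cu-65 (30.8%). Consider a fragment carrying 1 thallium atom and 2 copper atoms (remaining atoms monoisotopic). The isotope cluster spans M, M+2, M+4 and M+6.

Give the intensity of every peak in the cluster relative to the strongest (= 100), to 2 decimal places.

Thallium pattern (n=1): 0.2950 : 0.7050
Copper pattern (n=2): 0.478864 : 0.426272 : 0.094864
Convolve the two distributions (both contribute in 2-u steps):
  M: 0.2950×0.478864 = 0.141265
  M+2: 0.2950×0.426272 + 0.7050×0.478864 = 0.463349
  M+4: 0.2950×0.094864 + 0.7050×0.426272 = 0.328507
  M+6: 0.7050×0.094864 = 0.066879
Scale to base peak (0.463349) = 100: 30.49 : 100.00 : 70.90 : 14.43

30.49 : 100.00 : 70.90 : 14.43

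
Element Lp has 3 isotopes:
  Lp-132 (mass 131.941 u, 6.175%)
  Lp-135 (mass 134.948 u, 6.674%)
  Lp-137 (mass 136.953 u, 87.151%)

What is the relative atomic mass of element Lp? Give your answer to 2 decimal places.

136.51 u

The abundance-weighted mean is 0.06175 × 131.941 + 0.06674 × 134.948 + 0.87151 × 136.953
= 8.1474 + 9.0064 + 119.3559 = 136.5097 u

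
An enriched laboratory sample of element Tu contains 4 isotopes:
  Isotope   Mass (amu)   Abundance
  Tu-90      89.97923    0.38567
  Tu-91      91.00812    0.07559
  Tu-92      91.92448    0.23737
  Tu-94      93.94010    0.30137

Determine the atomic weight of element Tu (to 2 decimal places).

91.71 amu

The abundance-weighted mean is 0.38567 × 89.97923 + 0.07559 × 91.00812 + 0.23737 × 91.92448 + 0.30137 × 93.94010
= 34.702290 + 6.879304 + 21.820114 + 28.310728 = 91.712436 amu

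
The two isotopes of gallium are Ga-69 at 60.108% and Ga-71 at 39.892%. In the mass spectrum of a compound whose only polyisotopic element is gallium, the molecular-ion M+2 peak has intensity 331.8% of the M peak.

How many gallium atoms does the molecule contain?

For n independent Ga atoms, I(M+2)/I(M) = n · (abundance Ga-71) / (abundance Ga-69) = n · 0.39892/0.60108.
n = 3.318 × 0.60108/0.39892 = 5.00 ≈ 5

5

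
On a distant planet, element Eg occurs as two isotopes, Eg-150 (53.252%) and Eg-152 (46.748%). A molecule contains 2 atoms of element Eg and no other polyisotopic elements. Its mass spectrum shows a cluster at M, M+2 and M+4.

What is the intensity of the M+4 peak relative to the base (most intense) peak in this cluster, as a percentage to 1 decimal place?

43.9%

Term probabilities: M 0.2836, M+2 0.4979, M+4 0.2185. Base peak = M+2.
P(M+2) = C(2,1) × 0.53252^1 × 0.46748^1 = 2 × 0.53252 × 0.46748 = 0.497885 (base)
P(M+4) = C(2,2) × 0.53252^0 × 0.46748^2 = 1 × 1.0000 × 0.21853755 = 0.218538
Relative intensity = 0.218538 / 0.497885 × 100 = 43.9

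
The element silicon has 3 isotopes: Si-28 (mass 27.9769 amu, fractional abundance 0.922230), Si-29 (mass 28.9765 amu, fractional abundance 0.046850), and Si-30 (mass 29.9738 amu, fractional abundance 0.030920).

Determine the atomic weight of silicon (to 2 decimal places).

Average mass = Σ (abundance × isotope mass) = 0.922230 × 27.9769 + 0.046850 × 28.9765 + 0.030920 × 29.9738
= 25.80114 + 1.35755 + 0.92679 = 28.08548 amu

28.09 amu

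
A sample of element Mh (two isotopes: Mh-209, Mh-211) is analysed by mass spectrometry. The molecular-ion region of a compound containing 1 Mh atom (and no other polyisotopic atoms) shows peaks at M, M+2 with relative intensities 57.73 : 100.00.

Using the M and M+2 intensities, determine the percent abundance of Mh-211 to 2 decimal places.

63.40%

Let p = fractional abundance of Mh-209. I(M+2)/I(M) = [C(1,1)·p^0·(1−p)] / p^1 = 1·(1−p)/p = 100.00/57.73 = 1.7322
(1−p)/p = 1.7322/1 = 1.7322  ⇒  p = 1/(1 + 1.7322) = 0.3660
Mh-209: 36.60%, Mh-211: 63.40%.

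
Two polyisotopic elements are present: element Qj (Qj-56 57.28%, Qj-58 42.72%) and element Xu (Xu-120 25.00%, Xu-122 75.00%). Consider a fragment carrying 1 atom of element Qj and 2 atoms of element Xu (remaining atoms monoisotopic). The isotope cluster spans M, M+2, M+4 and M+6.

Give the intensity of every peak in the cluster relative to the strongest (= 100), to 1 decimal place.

7.4 : 50.1 : 100.0 : 49.8

Element Qj pattern (n=1): 0.5728 : 0.4272
Element Xu pattern (n=2): 0.0625 : 0.3750 : 0.5625
Convolve the two distributions (both contribute in 2-u steps):
  M: 0.5728×0.0625 = 0.035800
  M+2: 0.5728×0.3750 + 0.4272×0.0625 = 0.241500
  M+4: 0.5728×0.5625 + 0.4272×0.3750 = 0.482400
  M+6: 0.4272×0.5625 = 0.240300
Scale to base peak (0.482400) = 100: 7.4 : 50.1 : 100.0 : 49.8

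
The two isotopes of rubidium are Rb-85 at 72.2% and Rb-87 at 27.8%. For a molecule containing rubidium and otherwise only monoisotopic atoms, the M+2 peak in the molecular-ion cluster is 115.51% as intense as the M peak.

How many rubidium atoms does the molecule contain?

With n Rb atoms, P(M+2)/P(M) = C(n,1)·p^(n−1)q / p^n = n·q/p = n · 0.278/0.722.
n = 1.1551 × 0.722/0.278 = 3.00 ≈ 3

3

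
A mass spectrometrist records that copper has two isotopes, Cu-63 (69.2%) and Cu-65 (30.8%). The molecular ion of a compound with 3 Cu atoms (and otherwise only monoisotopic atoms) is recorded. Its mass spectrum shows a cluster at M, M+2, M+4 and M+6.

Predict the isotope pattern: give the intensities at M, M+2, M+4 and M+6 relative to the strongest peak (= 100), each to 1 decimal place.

Each Cu atom is independently Cu-63 (p = 0.692) or Cu-65 (q = 0.308); the cluster is the binomial expansion (p + q)^3.
P(M) = 0.692^3 = 0.331374
P(M+2) = 3 × 0.692^2 × 0.308^1 = 0.442470
P(M+4) = 3 × 0.692^1 × 0.308^2 = 0.196938
P(M+6) = 0.308^3 = 0.029218
The M+2 peak is largest (0.442470); scaling to 100 gives 74.9 : 100.0 : 44.5 : 6.6.

74.9 : 100.0 : 44.5 : 6.6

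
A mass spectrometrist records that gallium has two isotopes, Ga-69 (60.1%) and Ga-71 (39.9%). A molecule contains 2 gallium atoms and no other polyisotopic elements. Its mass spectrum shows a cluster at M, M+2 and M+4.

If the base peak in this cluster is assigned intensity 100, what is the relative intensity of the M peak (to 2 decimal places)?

(0.601 + 0.399)^2 gives M 0.3612, M+2 0.4796, M+4 0.1592; the largest is M+2.
P(M+2) = C(2,1) × 0.601^1 × 0.399^1 = 2 × 0.6010 × 0.3990 = 0.479598 (base)
P(M) = C(2,0) × 0.601^2 × 0.399^0 = 1 × 0.361201 × 1.0000 = 0.361201
Relative intensity = 0.361201 / 0.479598 × 100 = 75.31

75.31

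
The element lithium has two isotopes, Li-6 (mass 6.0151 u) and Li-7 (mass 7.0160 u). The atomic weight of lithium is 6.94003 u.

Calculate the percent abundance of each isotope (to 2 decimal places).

Li-6: 7.59%, Li-7: 92.41%

With x = fraction of Li-6 (so Li-7 is 1 − x):
6.0151·x + 7.0160·(1 − x) = 6.94003
(6.0151 − 7.0160)·x = 6.94003 − 7.0160
x = -0.07597 / -1.0009 = 0.07590 → 7.59% Li-6, 92.41% Li-7.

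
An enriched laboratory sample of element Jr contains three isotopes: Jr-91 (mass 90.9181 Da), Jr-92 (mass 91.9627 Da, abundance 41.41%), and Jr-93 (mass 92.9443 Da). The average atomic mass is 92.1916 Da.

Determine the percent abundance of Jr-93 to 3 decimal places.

The remaining 58.59% is split between Jr-91 (fraction x) and Jr-93 (fraction 0.5859 − x).
Substituting: 90.9181x + 92.9443(0.5859 − x) = 54.10984593
(90.9181 − 92.9443)x = -0.34621944  ⇒  x = 0.17087, y = 0.41503
Jr-91: 17.087%, Jr-93: 41.503%.

41.503%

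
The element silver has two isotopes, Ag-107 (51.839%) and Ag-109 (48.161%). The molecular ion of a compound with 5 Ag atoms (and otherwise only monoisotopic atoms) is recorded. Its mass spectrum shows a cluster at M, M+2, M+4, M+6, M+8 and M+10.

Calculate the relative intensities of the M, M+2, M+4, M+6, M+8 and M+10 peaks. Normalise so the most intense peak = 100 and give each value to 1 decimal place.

11.6 : 53.8 : 100.0 : 92.9 : 43.2 : 8.0

Expanding (0.51839 + 0.48161)^5:
P(M) = 0.51839^5 = 0.037435
P(M+2) = 5 × 0.51839^4 × 0.48161^1 = 0.173897
P(M+4) = 10 × 0.51839^3 × 0.48161^2 = 0.323118
P(M+6) = 10 × 0.51839^2 × 0.48161^3 = 0.300192
P(M+8) = 5 × 0.51839^1 × 0.48161^4 = 0.139447
P(M+10) = 0.48161^5 = 0.025911
The M+4 peak is largest (0.323118); scaling to 100 gives 11.6 : 53.8 : 100.0 : 92.9 : 43.2 : 8.0.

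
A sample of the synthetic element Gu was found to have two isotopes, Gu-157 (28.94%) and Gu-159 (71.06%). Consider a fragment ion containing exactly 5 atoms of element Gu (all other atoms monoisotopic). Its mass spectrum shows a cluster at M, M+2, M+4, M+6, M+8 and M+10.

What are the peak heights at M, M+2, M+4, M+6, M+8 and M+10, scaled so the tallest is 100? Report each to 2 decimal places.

Expanding (0.2894 + 0.7106)^5:
P(M) = 0.2894^5 = 0.002030
P(M+2) = 5 × 0.2894^4 × 0.7106^1 = 0.024922
P(M+4) = 10 × 0.2894^3 × 0.7106^2 = 0.122390
P(M+6) = 10 × 0.2894^2 × 0.7106^3 = 0.300520
P(M+8) = 5 × 0.2894^1 × 0.7106^4 = 0.368952
P(M+10) = 0.7106^5 = 0.181187
The M+8 peak is largest (0.368952); scaling to 100 gives 0.55 : 6.75 : 33.17 : 81.45 : 100.00 : 49.11.

0.55 : 6.75 : 33.17 : 81.45 : 100.00 : 49.11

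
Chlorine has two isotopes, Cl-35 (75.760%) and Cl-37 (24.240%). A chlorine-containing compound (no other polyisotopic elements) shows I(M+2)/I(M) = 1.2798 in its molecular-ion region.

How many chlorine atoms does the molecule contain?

4

With n Cl atoms, P(M+2)/P(M) = C(n,1)·p^(n−1)q / p^n = n·q/p = n · 0.24240/0.75760.
n = 1.2798 × 0.75760/0.24240 = 4.00 ≈ 4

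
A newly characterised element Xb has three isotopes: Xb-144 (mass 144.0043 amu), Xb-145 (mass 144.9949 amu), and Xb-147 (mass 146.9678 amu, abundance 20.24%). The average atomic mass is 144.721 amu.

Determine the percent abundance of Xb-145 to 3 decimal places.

The remaining 79.76% is split between Xb-144 (fraction x) and Xb-145 (fraction 0.7976 − x).
Substituting: 144.0043x + 144.9949(0.7976 − x) = 114.97471728
(144.0043 − 144.9949)x = -0.67321496  ⇒  x = 0.67960, y = 0.11800
Xb-144: 67.960%, Xb-145: 11.800%.

11.800%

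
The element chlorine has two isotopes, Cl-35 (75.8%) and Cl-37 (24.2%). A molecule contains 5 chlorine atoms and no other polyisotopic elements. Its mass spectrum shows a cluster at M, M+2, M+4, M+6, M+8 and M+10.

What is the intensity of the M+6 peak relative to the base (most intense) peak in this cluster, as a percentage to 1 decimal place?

Term probabilities: M 0.2502, M+2 0.3994, M+4 0.2551, M+6 0.0814, M+8 0.0130, M+10 0.0008. Base peak = M+2.
P(M+2) = C(5,1) × 0.758^4 × 0.242^1 = 5 × 0.33012379 × 0.2420 = 0.399450 (base)
P(M+6) = C(5,3) × 0.758^2 × 0.242^3 = 10 × 0.574564 × 0.01417249 = 0.081430
Relative intensity = 0.081430 / 0.399450 × 100 = 20.4

20.4%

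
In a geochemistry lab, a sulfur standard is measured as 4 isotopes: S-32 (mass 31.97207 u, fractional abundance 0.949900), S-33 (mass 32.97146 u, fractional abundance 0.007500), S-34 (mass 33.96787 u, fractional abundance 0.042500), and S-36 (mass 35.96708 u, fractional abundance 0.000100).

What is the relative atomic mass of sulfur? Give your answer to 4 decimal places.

Ar = Σ fᵢ·mᵢ = 0.949900 × 31.97207 + 0.007500 × 32.97146 + 0.042500 × 33.96787 + 0.000100 × 35.96708
= 30.370269 + 0.247286 + 1.443634 + 0.003597 = 32.064786 u

32.0648 u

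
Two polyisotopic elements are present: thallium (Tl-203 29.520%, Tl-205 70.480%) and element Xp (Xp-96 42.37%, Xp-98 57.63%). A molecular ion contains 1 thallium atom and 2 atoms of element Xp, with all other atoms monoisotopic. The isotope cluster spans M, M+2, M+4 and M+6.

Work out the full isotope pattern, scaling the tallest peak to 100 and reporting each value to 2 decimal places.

11.98 : 61.21 : 100.00 : 52.93

Thallium pattern (n=1): 0.2952 : 0.7048
Element Xp pattern (n=2): 0.17952169 : 0.48835662 : 0.33212169
Convolve the two distributions (both contribute in 2-u steps):
  M: 0.2952×0.17952169 = 0.052995
  M+2: 0.2952×0.48835662 + 0.7048×0.17952169 = 0.270690
  M+4: 0.2952×0.33212169 + 0.7048×0.48835662 = 0.442236
  M+6: 0.7048×0.33212169 = 0.234079
Scale to base peak (0.442236) = 100: 11.98 : 61.21 : 100.00 : 52.93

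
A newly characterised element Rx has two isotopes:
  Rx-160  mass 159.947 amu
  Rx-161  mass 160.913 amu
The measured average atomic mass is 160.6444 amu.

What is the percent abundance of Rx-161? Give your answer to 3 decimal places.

72.195%

Writing the weighted mean with unknown fraction x of Rx-160:
159.947·x + 160.913·(1 − x) = 160.6444
(159.947 − 160.913)·x = 160.6444 − 160.913
x = -0.2686 / -0.966 = 0.27805 → 27.805% Rx-160, 72.195% Rx-161.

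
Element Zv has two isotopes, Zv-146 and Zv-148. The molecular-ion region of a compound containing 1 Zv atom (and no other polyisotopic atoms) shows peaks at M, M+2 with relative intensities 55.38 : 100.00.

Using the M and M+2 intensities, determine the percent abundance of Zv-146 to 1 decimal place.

Let p = fractional abundance of Zv-146. I(M+2)/I(M) = [C(1,1)·p^0·(1−p)] / p^1 = 1·(1−p)/p = 100.00/55.38 = 1.8057
(1−p)/p = 1.8057/1 = 1.8057  ⇒  p = 1/(1 + 1.8057) = 0.3564
Zv-146: 35.6%, Zv-148: 64.4%.

35.6%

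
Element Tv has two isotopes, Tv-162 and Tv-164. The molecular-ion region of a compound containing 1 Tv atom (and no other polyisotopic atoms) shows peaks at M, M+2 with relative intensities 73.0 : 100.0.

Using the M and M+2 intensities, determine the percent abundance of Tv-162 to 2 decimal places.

If p is the fraction of Tv that is Tv-162, then I(M+2)/I(M) = [C(1,1)·p^0·(1−p)] / p^1 = 1·(1−p)/p = 100.0/73.0 = 1.3699
(1−p)/p = 1.3699/1 = 1.3699  ⇒  p = 1/(1 + 1.3699) = 0.4220
Tv-162: 42.20%, Tv-164: 57.80%.

42.20%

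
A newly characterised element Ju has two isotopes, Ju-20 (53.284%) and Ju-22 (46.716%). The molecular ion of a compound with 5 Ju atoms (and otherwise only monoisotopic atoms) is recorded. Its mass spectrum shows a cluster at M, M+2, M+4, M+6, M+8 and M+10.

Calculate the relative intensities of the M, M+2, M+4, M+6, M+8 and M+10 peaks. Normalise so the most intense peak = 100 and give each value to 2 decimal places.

The 5 Ju atoms are independent, so intensities follow the terms of (0.53284 + 0.46716)^5.
P(M) = 0.53284^5 = 0.042952
P(M+2) = 5 × 0.53284^4 × 0.46716^1 = 0.188288
P(M+4) = 10 × 0.53284^3 × 0.46716^2 = 0.330158
P(M+6) = 10 × 0.53284^2 × 0.46716^3 = 0.289461
P(M+8) = 5 × 0.53284^1 × 0.46716^4 = 0.126891
P(M+10) = 0.46716^5 = 0.022250
The M+4 peak is largest (0.330158); scaling to 100 gives 13.01 : 57.03 : 100.00 : 87.67 : 38.43 : 6.74.

13.01 : 57.03 : 100.00 : 87.67 : 38.43 : 6.74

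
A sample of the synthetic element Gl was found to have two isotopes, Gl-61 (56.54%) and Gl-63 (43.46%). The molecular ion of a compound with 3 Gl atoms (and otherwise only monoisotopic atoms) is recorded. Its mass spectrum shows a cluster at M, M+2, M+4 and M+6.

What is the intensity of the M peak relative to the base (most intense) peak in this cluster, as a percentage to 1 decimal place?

43.4%

Term probabilities: M 0.1807, M+2 0.4168, M+4 0.3204, M+6 0.0821. Base peak = M+2.
P(M+2) = C(3,1) × 0.5654^2 × 0.4346^1 = 3 × 0.31967716 × 0.4346 = 0.416795 (base)
P(M) = C(3,0) × 0.5654^3 × 0.4346^0 = 1 × 0.18074547 × 1.0000 = 0.180745
Relative intensity = 0.180745 / 0.416795 × 100 = 43.4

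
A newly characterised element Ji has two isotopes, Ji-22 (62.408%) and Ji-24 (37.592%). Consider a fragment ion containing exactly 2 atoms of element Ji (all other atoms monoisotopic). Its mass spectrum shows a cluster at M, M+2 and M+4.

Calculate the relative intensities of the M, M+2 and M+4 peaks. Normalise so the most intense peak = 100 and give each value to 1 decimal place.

Expanding (0.62408 + 0.37592)^2:
P(M) = 0.62408^2 = 0.389476
P(M+2) = 2 × 0.62408^1 × 0.37592^1 = 0.469208
P(M+4) = 0.37592^2 = 0.141316
The M+2 peak is largest (0.469208); scaling to 100 gives 83.0 : 100.0 : 30.1.

83.0 : 100.0 : 30.1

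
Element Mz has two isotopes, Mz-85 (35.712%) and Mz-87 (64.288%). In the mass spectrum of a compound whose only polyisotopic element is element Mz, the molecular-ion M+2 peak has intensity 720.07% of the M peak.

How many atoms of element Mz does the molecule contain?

For n independent Mz atoms, I(M+2)/I(M) = n · (abundance Mz-87) / (abundance Mz-85) = n · 0.64288/0.35712.
n = 7.2007 × 0.35712/0.64288 = 4.00 ≈ 4

4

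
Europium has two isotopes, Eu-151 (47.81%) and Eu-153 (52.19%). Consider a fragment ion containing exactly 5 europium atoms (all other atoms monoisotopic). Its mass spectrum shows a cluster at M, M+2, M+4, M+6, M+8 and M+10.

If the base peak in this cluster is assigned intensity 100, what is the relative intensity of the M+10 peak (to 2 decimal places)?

Binomial terms of (0.4781 + 0.5219)^5: M 0.0250, M+2 0.1363, M+4 0.2977, M+6 0.3249, M+8 0.1774, M+10 0.0387 → M+6 is the base peak.
P(M+6) = C(5,3) × 0.4781^2 × 0.5219^3 = 10 × 0.22857961 × 0.14215492 = 0.324937 (base)
P(M+10) = C(5,5) × 0.4781^0 × 0.5219^5 = 1 × 1.0000 × 0.0387201 = 0.038720
Relative intensity = 0.038720 / 0.324937 × 100 = 11.92

11.92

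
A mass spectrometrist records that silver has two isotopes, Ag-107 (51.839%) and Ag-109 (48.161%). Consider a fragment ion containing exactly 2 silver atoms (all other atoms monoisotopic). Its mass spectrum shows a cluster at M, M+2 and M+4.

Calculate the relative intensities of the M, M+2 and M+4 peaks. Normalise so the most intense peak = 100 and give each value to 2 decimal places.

Each Ag atom is independently Ag-107 (p = 0.51839) or Ag-109 (q = 0.48161); the cluster is the binomial expansion (p + q)^2.
P(M) = 0.51839^2 = 0.268728
P(M+2) = 2 × 0.51839^1 × 0.48161^1 = 0.499324
P(M+4) = 0.48161^2 = 0.231948
The M+2 peak is largest (0.499324); scaling to 100 gives 53.82 : 100.00 : 46.45.

53.82 : 100.00 : 46.45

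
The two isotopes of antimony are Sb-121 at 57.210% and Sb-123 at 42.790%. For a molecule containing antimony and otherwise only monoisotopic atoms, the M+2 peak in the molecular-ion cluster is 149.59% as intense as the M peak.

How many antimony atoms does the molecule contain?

2

With n Sb atoms, P(M+2)/P(M) = C(n,1)·p^(n−1)q / p^n = n·q/p = n · 0.42790/0.57210.
n = 1.4959 × 0.57210/0.42790 = 2.00 ≈ 2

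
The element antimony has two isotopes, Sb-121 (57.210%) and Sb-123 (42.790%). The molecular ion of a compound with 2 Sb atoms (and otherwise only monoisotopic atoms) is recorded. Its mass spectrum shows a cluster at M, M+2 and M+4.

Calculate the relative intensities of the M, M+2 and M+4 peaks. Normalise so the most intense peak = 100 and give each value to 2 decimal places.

66.85 : 100.00 : 37.40

Expanding (0.57210 + 0.42790)^2:
P(M) = 0.57210^2 = 0.327298
P(M+2) = 2 × 0.57210^1 × 0.42790^1 = 0.489603
P(M+4) = 0.42790^2 = 0.183098
The M+2 peak is largest (0.489603); scaling to 100 gives 66.85 : 100.00 : 37.40.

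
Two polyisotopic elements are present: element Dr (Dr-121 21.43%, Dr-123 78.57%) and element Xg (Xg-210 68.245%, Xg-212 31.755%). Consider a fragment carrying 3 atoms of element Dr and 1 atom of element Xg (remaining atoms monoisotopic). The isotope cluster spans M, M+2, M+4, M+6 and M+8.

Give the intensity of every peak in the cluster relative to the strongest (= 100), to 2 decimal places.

Element Dr pattern (n=3): 0.00984162 : 0.10824862 : 0.39687791 : 0.48503185
Element Xg pattern (n=1): 0.68245 : 0.31755
Convolve the two distributions (both contribute in 2-u steps):
  M: 0.00984162×0.68245 = 0.006716
  M+2: 0.00984162×0.31755 + 0.10824862×0.68245 = 0.076999
  M+4: 0.10824862×0.31755 + 0.39687791×0.68245 = 0.305224
  M+6: 0.39687791×0.31755 + 0.48503185×0.68245 = 0.457039
  M+8: 0.48503185×0.31755 = 0.154022
Scale to base peak (0.457039) = 100: 1.47 : 16.85 : 66.78 : 100.00 : 33.70

1.47 : 16.85 : 66.78 : 100.00 : 33.70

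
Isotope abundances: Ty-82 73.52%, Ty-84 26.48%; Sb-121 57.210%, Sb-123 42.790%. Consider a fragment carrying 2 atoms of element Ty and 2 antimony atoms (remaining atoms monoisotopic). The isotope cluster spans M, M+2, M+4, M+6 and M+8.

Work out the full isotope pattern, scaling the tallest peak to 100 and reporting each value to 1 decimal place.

Element Ty pattern (n=2): 0.54051904 : 0.38936192 : 0.07011904
Antimony pattern (n=2): 0.32729841 : 0.48960318 : 0.18309841
Convolve the two distributions (both contribute in 2-u steps):
  M: 0.54051904×0.32729841 = 0.176911
  M+2: 0.54051904×0.48960318 + 0.38936192×0.32729841 = 0.392077
  M+4: 0.54051904×0.18309841 + 0.38936192×0.48960318 + 0.07011904×0.32729841 = 0.312551
  M+6: 0.38936192×0.18309841 + 0.07011904×0.48960318 = 0.105622
  M+8: 0.07011904×0.18309841 = 0.012839
Scale to base peak (0.392077) = 100: 45.1 : 100.0 : 79.7 : 26.9 : 3.3

45.1 : 100.0 : 79.7 : 26.9 : 3.3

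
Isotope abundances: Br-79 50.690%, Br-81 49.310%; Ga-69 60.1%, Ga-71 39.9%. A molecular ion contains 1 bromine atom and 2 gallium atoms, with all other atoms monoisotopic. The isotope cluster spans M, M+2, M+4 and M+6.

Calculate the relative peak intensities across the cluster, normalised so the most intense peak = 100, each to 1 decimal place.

43.5 : 100.0 : 75.3 : 18.6

Bromine pattern (n=1): 0.5069 : 0.4931
Gallium pattern (n=2): 0.361201 : 0.479598 : 0.159201
Convolve the two distributions (both contribute in 2-u steps):
  M: 0.5069×0.361201 = 0.183093
  M+2: 0.5069×0.479598 + 0.4931×0.361201 = 0.421216
  M+4: 0.5069×0.159201 + 0.4931×0.479598 = 0.317189
  M+6: 0.4931×0.159201 = 0.078502
Scale to base peak (0.421216) = 100: 43.5 : 100.0 : 75.3 : 18.6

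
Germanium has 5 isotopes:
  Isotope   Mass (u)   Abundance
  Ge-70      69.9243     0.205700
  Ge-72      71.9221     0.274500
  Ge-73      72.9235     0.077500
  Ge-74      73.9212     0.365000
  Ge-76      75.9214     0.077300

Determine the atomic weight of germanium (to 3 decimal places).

Ar = Σ fᵢ·mᵢ = 0.205700 × 69.9243 + 0.274500 × 71.9221 + 0.077500 × 72.9235 + 0.365000 × 73.9212 + 0.077300 × 75.9214
= 14.38343 + 19.74262 + 5.65157 + 26.98124 + 5.86872 = 72.62758 u

72.628 u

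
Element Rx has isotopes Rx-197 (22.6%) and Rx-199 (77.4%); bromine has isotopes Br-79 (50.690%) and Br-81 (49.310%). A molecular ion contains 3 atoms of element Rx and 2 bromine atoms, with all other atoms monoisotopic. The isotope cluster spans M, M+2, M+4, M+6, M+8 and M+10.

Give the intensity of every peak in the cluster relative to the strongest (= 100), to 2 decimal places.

Element Rx pattern (n=3): 0.01154318 : 0.11859847 : 0.40617353 : 0.46368482
Bromine pattern (n=2): 0.25694761 : 0.49990478 : 0.24314761
Convolve the two distributions (both contribute in 2-u steps):
  M: 0.01154318×0.25694761 = 0.002966
  M+2: 0.01154318×0.49990478 + 0.11859847×0.25694761 = 0.036244
  M+4: 0.01154318×0.24314761 + 0.11859847×0.49990478 + 0.40617353×0.25694761 = 0.166460
  M+6: 0.11859847×0.24314761 + 0.40617353×0.49990478 + 0.46368482×0.25694761 = 0.351028
  M+8: 0.40617353×0.24314761 + 0.46368482×0.49990478 = 0.330558
  M+10: 0.46368482×0.24314761 = 0.112744
Scale to base peak (0.351028) = 100: 0.84 : 10.33 : 47.42 : 100.00 : 94.17 : 32.12

0.84 : 10.33 : 47.42 : 100.00 : 94.17 : 32.12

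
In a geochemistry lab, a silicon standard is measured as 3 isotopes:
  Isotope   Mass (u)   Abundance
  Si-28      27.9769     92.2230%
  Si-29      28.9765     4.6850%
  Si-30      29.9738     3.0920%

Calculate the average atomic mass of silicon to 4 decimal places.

Weight each isotope mass by its fractional abundance: 0.922230 × 27.9769 + 0.046850 × 28.9765 + 0.030920 × 29.9738
= 25.80114 + 1.35755 + 0.92679 = 28.08548 u

28.0855 u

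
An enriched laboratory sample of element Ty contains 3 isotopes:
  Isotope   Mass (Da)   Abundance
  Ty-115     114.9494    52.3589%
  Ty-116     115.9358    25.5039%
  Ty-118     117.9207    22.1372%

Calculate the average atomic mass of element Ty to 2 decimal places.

Weight each isotope mass by its fractional abundance: 0.523589 × 114.9494 + 0.255039 × 115.9358 + 0.221372 × 117.9207
= 60.18624 + 29.56815 + 26.10434 = 115.85873 Da

115.86 Da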